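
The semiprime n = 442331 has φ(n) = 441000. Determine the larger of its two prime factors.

701

φ(n) = (p−1)(q−1) = n − (p+q) + 1, so p + q = 442331 − 441000 + 1 = 1332.
p and q are the roots of t² − 1332t + 442331 = 0.
Discriminant: 1332² − 4·442331 = 1774224 − 1769324 = 4900; √4900 = 70.
q = (1332 − 70)/2 = 631, p = (1332 + 70)/2 = 701.
Check: 631 · 701 = 442331.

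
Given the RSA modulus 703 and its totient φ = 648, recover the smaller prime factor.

φ(n) = (p−1)(q−1) = n − (p+q) + 1, so p + q = 703 − 648 + 1 = 56.
p and q are the roots of t² − 56t + 703 = 0.
Discriminant: 56² − 4·703 = 3136 − 2812 = 324; √324 = 18.
q = (56 − 18)/2 = 19, p = (56 + 18)/2 = 37.
Check: 19 · 37 = 703.

19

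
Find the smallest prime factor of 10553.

10553 is odd.
Digit sum 14, not divisible by 3.
Ends in 3: not divisible by 5.
7: 10553 = 7·1507 + 4
11: 10553 = 11·959 + 4
13: 10553 = 13·811 + 10
17: 10553 = 17·620 + 13
19: 10553 = 19·555 + 8
23: 10553 = 23·458 + 19
29: 10553 = 29·363 + 26
31: 10553 = 31·340 + 13
37: 10553 = 37·285 + 8
41: 10553 = 41·257 + 16
43: 10553 = 43·245 + 18
47: 10553 = 47·224 + 25
53: 10553 = 53·199 + 6
59: 10553 = 59·178 + 51
61: 10553 = 61·173

61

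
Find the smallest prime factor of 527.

527 is odd.
Digit sum 14, not divisible by 3.
Ends in 7: not divisible by 5.
7: 527 = 7·75 + 2
11: 527 = 11·47 + 10
13: 527 = 13·40 + 7
17: 527 = 17·31

17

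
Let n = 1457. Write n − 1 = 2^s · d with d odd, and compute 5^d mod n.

1457 − 1 = 1456 = 2^4 · 91, so d = 91.
5^1 ≡ 5 (mod 1457)
5^2 ≡ 5^2 = 25 ≡ 25 (mod 1457)
5^4 ≡ 25^2 = 625 ≡ 625 (mod 1457)
5^8 ≡ 625^2 = 390625 ≡ 149 (mod 1457)
5^16 ≡ 149^2 = 22201 ≡ 346 (mod 1457)
5^32 ≡ 346^2 = 119716 ≡ 242 (mod 1457)
5^64 ≡ 242^2 = 58564 ≡ 284 (mod 1457)
91 = 64 + 16 + 8 + 2 + 1 in binary powers of 2.
So 5^91 ≡ 284 · 346 · 149 · 25 · 5 ≡ 160 (mod 1457).
Squaring chain: 160 → 831 → 1400 → 335; never reaches −1, so base 5 is a Miller–Rabin witness that 1457 is composite.

160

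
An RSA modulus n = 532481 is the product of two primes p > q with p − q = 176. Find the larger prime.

Since p = q + 176, we have 532481 = q(q + 176), so q² + 176q − 532481 = 0.
Discriminant: 176² + 4·532481 = 30976 + 2129924 = 2160900; √2160900 = 1470.
q = (−176 + 1470)/2 = 647, and p = q + 176 = 823.
Check: 647 · 823 = 532481.

823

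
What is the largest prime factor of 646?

646 = 2 · 323
323 = 17 · 19
19 is prime.
So 646 = 2 · 17 · 19; the largest prime factor is 19.

19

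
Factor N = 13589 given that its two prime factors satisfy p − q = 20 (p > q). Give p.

Since p = q + 20, we have 13589 = q(q + 20), so q² + 20q − 13589 = 0.
Discriminant: 20² + 4·13589 = 400 + 54356 = 54756; √54756 = 234.
q = (−20 + 234)/2 = 107, and p = q + 20 = 127.
Check: 107 · 127 = 13589.

127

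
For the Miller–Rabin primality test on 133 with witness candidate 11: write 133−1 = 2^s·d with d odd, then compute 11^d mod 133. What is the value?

1

133 − 1 = 132 = 2^2 · 33, so d = 33.
11^1 ≡ 11 (mod 133)
11^2 ≡ 11^2 = 121 ≡ 121 (mod 133)
11^4 ≡ 121^2 = 14641 ≡ 11 (mod 133)
11^8 ≡ 11^2 = 121 ≡ 121 (mod 133)
11^16 ≡ 121^2 = 14641 ≡ 11 (mod 133)
11^32 ≡ 11^2 = 121 ≡ 121 (mod 133)
33 = 32 + 1 in binary powers of 2.
So 11^33 ≡ 121 · 11 ≡ 1 (mod 133).
Since 11^d ≡ 1 (mod 133), base 11 does not prove 133 composite.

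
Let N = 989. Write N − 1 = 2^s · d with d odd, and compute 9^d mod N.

989 − 1 = 988 = 2^2 · 247, so d = 247.
9^1 ≡ 9 (mod 989)
9^2 ≡ 9^2 = 81 ≡ 81 (mod 989)
9^4 ≡ 81^2 = 6561 ≡ 627 (mod 989)
9^8 ≡ 627^2 = 393129 ≡ 496 (mod 989)
9^16 ≡ 496^2 = 246016 ≡ 744 (mod 989)
9^32 ≡ 744^2 = 553536 ≡ 685 (mod 989)
9^64 ≡ 685^2 = 469225 ≡ 439 (mod 989)
9^128 ≡ 439^2 = 192721 ≡ 855 (mod 989)
247 = 128 + 64 + 32 + 16 + 4 + 2 + 1 in binary powers of 2.
So 9^247 ≡ 855 · 439 · 685 · 744 · 627 · 81 · 9 ≡ 744 (mod 989).
Squaring chain: 744 → 685; never reaches −1, so base 9 is a Miller–Rabin witness that 989 is composite.

744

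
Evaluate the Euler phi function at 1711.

1624

Factor: 1711 = 29 · 59.
φ(1711) = (29−1) · (59−1) = 28 · 58 = 1624.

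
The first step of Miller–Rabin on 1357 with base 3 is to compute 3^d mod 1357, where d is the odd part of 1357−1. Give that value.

41

1357 − 1 = 1356 = 2^2 · 339, so d = 339.
3^1 ≡ 3 (mod 1357)
3^2 ≡ 3^2 = 9 ≡ 9 (mod 1357)
3^4 ≡ 9^2 = 81 ≡ 81 (mod 1357)
3^8 ≡ 81^2 = 6561 ≡ 1133 (mod 1357)
3^16 ≡ 1133^2 = 1283689 ≡ 1324 (mod 1357)
3^32 ≡ 1324^2 = 1752976 ≡ 1089 (mod 1357)
3^64 ≡ 1089^2 = 1185921 ≡ 1260 (mod 1357)
3^128 ≡ 1260^2 = 1587600 ≡ 1267 (mod 1357)
3^256 ≡ 1267^2 = 1605289 ≡ 1315 (mod 1357)
339 = 256 + 64 + 16 + 2 + 1 in binary powers of 2.
So 3^339 ≡ 1315 · 1260 · 1324 · 9 · 3 ≡ 41 (mod 1357).
Squaring chain: 41 → 324; never reaches −1, so base 3 is a Miller–Rabin witness that 1357 is composite.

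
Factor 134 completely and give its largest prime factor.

67

134 = 2 · 67
67 is prime.
So 134 = 2 · 67; the largest prime factor is 67.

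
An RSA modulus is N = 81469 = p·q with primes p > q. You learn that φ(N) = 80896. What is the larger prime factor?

317

φ(n) = (p−1)(q−1) = n − (p+q) + 1, so p + q = 81469 − 80896 + 1 = 574.
p and q are the roots of t² − 574t + 81469 = 0.
Discriminant: 574² − 4·81469 = 329476 − 325876 = 3600; √3600 = 60.
q = (574 − 60)/2 = 257, p = (574 + 60)/2 = 317.
Check: 257 · 317 = 81469.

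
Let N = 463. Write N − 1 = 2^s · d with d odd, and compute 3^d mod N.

463 − 1 = 462 = 2^1 · 231, so d = 231.
3^1 ≡ 3 (mod 463)
3^2 ≡ 3^2 = 9 ≡ 9 (mod 463)
3^4 ≡ 9^2 = 81 ≡ 81 (mod 463)
3^8 ≡ 81^2 = 6561 ≡ 79 (mod 463)
3^16 ≡ 79^2 = 6241 ≡ 222 (mod 463)
3^32 ≡ 222^2 = 49284 ≡ 206 (mod 463)
3^64 ≡ 206^2 = 42436 ≡ 303 (mod 463)
3^128 ≡ 303^2 = 91809 ≡ 135 (mod 463)
231 = 128 + 64 + 32 + 4 + 2 + 1 in binary powers of 2.
So 3^231 ≡ 135 · 303 · 206 · 81 · 9 · 3 ≡ 462 (mod 463).
Since 3^d ≡ 462 (mod 463), base 3 does not prove 463 composite.

462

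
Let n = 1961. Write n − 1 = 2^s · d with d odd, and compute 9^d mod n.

1961 − 1 = 1960 = 2^3 · 245, so d = 245.
9^1 ≡ 9 (mod 1961)
9^2 ≡ 9^2 = 81 ≡ 81 (mod 1961)
9^4 ≡ 81^2 = 6561 ≡ 678 (mod 1961)
9^8 ≡ 678^2 = 459684 ≡ 810 (mod 1961)
9^16 ≡ 810^2 = 656100 ≡ 1126 (mod 1961)
9^32 ≡ 1126^2 = 1267876 ≡ 1070 (mod 1961)
9^64 ≡ 1070^2 = 1144900 ≡ 1637 (mod 1961)
9^128 ≡ 1637^2 = 2679769 ≡ 1043 (mod 1961)
245 = 128 + 64 + 32 + 16 + 4 + 1 in binary powers of 2.
So 9^245 ≡ 1043 · 1637 · 1070 · 1126 · 678 · 9 ≡ 229 (mod 1961).
Squaring chain: 229 → 1455 → 1106; never reaches −1, so base 9 is a Miller–Rabin witness that 1961 is composite.

229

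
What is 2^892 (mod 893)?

2^1 ≡ 2 (mod 893)
2^2 ≡ 2^2 = 4 ≡ 4 (mod 893)
2^4 ≡ 4^2 = 16 ≡ 16 (mod 893)
2^8 ≡ 16^2 = 256 ≡ 256 (mod 893)
2^16 ≡ 256^2 = 65536 ≡ 347 (mod 893)
2^32 ≡ 347^2 = 120409 ≡ 747 (mod 893)
2^64 ≡ 747^2 = 558009 ≡ 777 (mod 893)
2^128 ≡ 777^2 = 603729 ≡ 61 (mod 893)
2^256 ≡ 61^2 = 3721 ≡ 149 (mod 893)
2^512 ≡ 149^2 = 22201 ≡ 769 (mod 893)
892 = 512 + 256 + 64 + 32 + 16 + 8 + 4 in binary powers of 2.
So 2^892 ≡ 769 · 149 · 777 · 747 · 347 · 256 · 16 ≡ 777 (mod 893).
Since 777 ≠ 1, base 2 is a Fermat witness: 893 is composite.

777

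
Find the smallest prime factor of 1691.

19

1691 is odd.
Digit sum 17, not divisible by 3.
Ends in 1: not divisible by 5.
7: 1691 = 7·241 + 4
11: 1691 = 11·153 + 8
13: 1691 = 13·130 + 1
17: 1691 = 17·99 + 8
19: 1691 = 19·89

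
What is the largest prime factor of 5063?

5063 = 61 · 83
83 is prime.
So 5063 = 61 · 83; the largest prime factor is 83.

83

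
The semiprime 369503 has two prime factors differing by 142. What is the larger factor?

683

Since p = q + 142, we have 369503 = q(q + 142), so q² + 142q − 369503 = 0.
Discriminant: 142² + 4·369503 = 20164 + 1478012 = 1498176; √1498176 = 1224.
q = (−142 + 1224)/2 = 541, and p = q + 142 = 683.
Check: 541 · 683 = 369503.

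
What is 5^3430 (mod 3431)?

1191

5^1 ≡ 5 (mod 3431)
5^2 ≡ 5^2 = 25 ≡ 25 (mod 3431)
5^4 ≡ 25^2 = 625 ≡ 625 (mod 3431)
5^8 ≡ 625^2 = 390625 ≡ 2922 (mod 3431)
5^16 ≡ 2922^2 = 8538084 ≡ 1756 (mod 3431)
5^32 ≡ 1756^2 = 3083536 ≡ 2498 (mod 3431)
5^64 ≡ 2498^2 = 6240004 ≡ 2446 (mod 3431)
5^128 ≡ 2446^2 = 5982916 ≡ 2683 (mod 3431)
5^256 ≡ 2683^2 = 7198489 ≡ 251 (mod 3431)
5^512 ≡ 251^2 = 63001 ≡ 1243 (mod 3431)
5^1024 ≡ 1243^2 = 1545049 ≡ 1099 (mod 3431)
5^2048 ≡ 1099^2 = 1207801 ≡ 89 (mod 3431)
3430 = 2048 + 1024 + 256 + 64 + 32 + 4 + 2 in binary powers of 2.
So 5^3430 ≡ 89 · 1099 · 251 · 2446 · 2498 · 625 · 25 ≡ 1191 (mod 3431).
Since 1191 ≠ 1, base 5 is a Fermat witness: 3431 is composite.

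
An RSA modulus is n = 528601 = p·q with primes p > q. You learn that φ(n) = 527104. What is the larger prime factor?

929

φ(n) = (p−1)(q−1) = n − (p+q) + 1, so p + q = 528601 − 527104 + 1 = 1498.
p and q are the roots of t² − 1498t + 528601 = 0.
Discriminant: 1498² − 4·528601 = 2244004 − 2114404 = 129600; √129600 = 360.
q = (1498 − 360)/2 = 569, p = (1498 + 360)/2 = 929.
Check: 569 · 929 = 528601.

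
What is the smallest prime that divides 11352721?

11352721 is odd.
Digit sum 22, not divisible by 3.
Ends in 1: not divisible by 5.
7: 11352721 = 7·1621817 + 2
11: 11352721 = 11·1032065 + 6
13: 11352721 = 13·873286 + 3
17: 11352721 = 17·667807 + 2
19: 11352721 = 19·597511 + 12
23: 11352721 = 23·493596 + 13
29: 11352721 = 29·391473 + 4
31: 11352721 = 31·366216 + 25
37: 11352721 = 37·306830 + 11
41: 11352721 = 41·276895 + 26
43: 11352721 = 43·264016 + 33
47: 11352721 = 47·241547 + 12
53: 11352721 = 53·214202 + 15
59: 11352721 = 59·192419

59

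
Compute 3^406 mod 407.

3^1 ≡ 3 (mod 407)
3^2 ≡ 3^2 = 9 ≡ 9 (mod 407)
3^4 ≡ 9^2 = 81 ≡ 81 (mod 407)
3^8 ≡ 81^2 = 6561 ≡ 49 (mod 407)
3^16 ≡ 49^2 = 2401 ≡ 366 (mod 407)
3^32 ≡ 366^2 = 133956 ≡ 53 (mod 407)
3^64 ≡ 53^2 = 2809 ≡ 367 (mod 407)
3^128 ≡ 367^2 = 134689 ≡ 379 (mod 407)
3^256 ≡ 379^2 = 143641 ≡ 377 (mod 407)
406 = 256 + 128 + 16 + 4 + 2 in binary powers of 2.
So 3^406 ≡ 377 · 379 · 366 · 81 · 9 ≡ 256 (mod 407).
Since 256 ≠ 1, base 3 is a Fermat witness: 407 is composite.

256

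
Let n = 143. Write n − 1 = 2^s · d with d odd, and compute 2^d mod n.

143 − 1 = 142 = 2^1 · 71, so d = 71.
2^1 ≡ 2 (mod 143)
2^2 ≡ 2^2 = 4 ≡ 4 (mod 143)
2^4 ≡ 4^2 = 16 ≡ 16 (mod 143)
2^8 ≡ 16^2 = 256 ≡ 113 (mod 143)
2^16 ≡ 113^2 = 12769 ≡ 42 (mod 143)
2^32 ≡ 42^2 = 1764 ≡ 48 (mod 143)
2^64 ≡ 48^2 = 2304 ≡ 16 (mod 143)
71 = 64 + 4 + 2 + 1 in binary powers of 2.
So 2^71 ≡ 16 · 16 · 4 · 2 ≡ 46 (mod 143).
Squaring chain: 46; never reaches −1, so base 2 is a Miller–Rabin witness that 143 is composite.

46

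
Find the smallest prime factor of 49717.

83

49717 is odd.
Digit sum 28, not divisible by 3.
Ends in 7: not divisible by 5.
7: 49717 = 7·7102 + 3
11: 49717 = 11·4519 + 8
13: 49717 = 13·3824 + 5
17: 49717 = 17·2924 + 9
19: 49717 = 19·2616 + 13
23: 49717 = 23·2161 + 14
29: 49717 = 29·1714 + 11
31: 49717 = 31·1603 + 24
37: 49717 = 37·1343 + 26
41: 49717 = 41·1212 + 25
43: 49717 = 43·1156 + 9
47: 49717 = 47·1057 + 38
53: 49717 = 53·938 + 3
59: 49717 = 59·842 + 39
61: 49717 = 61·815 + 2
67: 49717 = 67·742 + 3
71: 49717 = 71·700 + 17
73: 49717 = 73·681 + 4
79: 49717 = 79·629 + 26
83: 49717 = 83·599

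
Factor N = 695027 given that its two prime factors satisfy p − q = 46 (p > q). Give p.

Since p = q + 46, we have 695027 = q(q + 46), so q² + 46q − 695027 = 0.
Discriminant: 46² + 4·695027 = 2116 + 2780108 = 2782224; √2782224 = 1668.
q = (−46 + 1668)/2 = 811, and p = q + 46 = 857.
Check: 811 · 857 = 695027.

857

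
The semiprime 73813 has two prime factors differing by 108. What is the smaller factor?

223

Since p = q + 108, we have 73813 = q(q + 108), so q² + 108q − 73813 = 0.
Discriminant: 108² + 4·73813 = 11664 + 295252 = 306916; √306916 = 554.
q = (−108 + 554)/2 = 223, and p = q + 108 = 331.
Check: 223 · 331 = 73813.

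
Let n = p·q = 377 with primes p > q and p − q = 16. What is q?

13

Since p = q + 16, we have 377 = q(q + 16), so q² + 16q − 377 = 0.
Discriminant: 16² + 4·377 = 256 + 1508 = 1764; √1764 = 42.
q = (−16 + 42)/2 = 13, and p = q + 16 = 29.
Check: 13 · 29 = 377.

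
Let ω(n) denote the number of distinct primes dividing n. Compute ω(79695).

79695 = 3^2 · 8855
8855 = 5 · 1771
1771 = 7 · 253
253 = 11 · 23
79695 = 3^2 · 5 · 7 · 11 · 23, which has 5 distinct prime factors.

5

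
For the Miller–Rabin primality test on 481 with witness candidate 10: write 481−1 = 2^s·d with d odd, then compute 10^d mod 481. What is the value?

481 − 1 = 480 = 2^5 · 15, so d = 15.
10^1 ≡ 10 (mod 481)
10^2 ≡ 10^2 = 100 ≡ 100 (mod 481)
10^4 ≡ 100^2 = 10000 ≡ 380 (mod 481)
10^8 ≡ 380^2 = 144400 ≡ 100 (mod 481)
15 = 8 + 4 + 2 + 1 in binary powers of 2.
So 10^15 ≡ 100 · 380 · 100 · 10 ≡ 38 (mod 481).
Squaring chain: 38 → 1 → 1 → 1 → 1; never reaches −1, so base 10 is a Miller–Rabin witness that 481 is composite.

38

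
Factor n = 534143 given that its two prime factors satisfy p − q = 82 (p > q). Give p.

Since p = q + 82, we have 534143 = q(q + 82), so q² + 82q − 534143 = 0.
Discriminant: 82² + 4·534143 = 6724 + 2136572 = 2143296; √2143296 = 1464.
q = (−82 + 1464)/2 = 691, and p = q + 82 = 773.
Check: 691 · 773 = 534143.

773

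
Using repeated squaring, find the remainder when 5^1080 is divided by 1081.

5^1 ≡ 5 (mod 1081)
5^2 ≡ 5^2 = 25 ≡ 25 (mod 1081)
5^4 ≡ 25^2 = 625 ≡ 625 (mod 1081)
5^8 ≡ 625^2 = 390625 ≡ 384 (mod 1081)
5^16 ≡ 384^2 = 147456 ≡ 440 (mod 1081)
5^32 ≡ 440^2 = 193600 ≡ 101 (mod 1081)
5^64 ≡ 101^2 = 10201 ≡ 472 (mod 1081)
5^128 ≡ 472^2 = 222784 ≡ 98 (mod 1081)
5^256 ≡ 98^2 = 9604 ≡ 956 (mod 1081)
5^512 ≡ 956^2 = 913936 ≡ 491 (mod 1081)
5^1024 ≡ 491^2 = 241081 ≡ 18 (mod 1081)
1080 = 1024 + 32 + 16 + 8 in binary powers of 2.
So 5^1080 ≡ 18 · 101 · 440 · 384 ≡ 968 (mod 1081).
Since 968 ≠ 1, base 5 is a Fermat witness: 1081 is composite.

968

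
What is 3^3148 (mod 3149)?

3^1 ≡ 3 (mod 3149)
3^2 ≡ 3^2 = 9 ≡ 9 (mod 3149)
3^4 ≡ 9^2 = 81 ≡ 81 (mod 3149)
3^8 ≡ 81^2 = 6561 ≡ 263 (mod 3149)
3^16 ≡ 263^2 = 69169 ≡ 3040 (mod 3149)
3^32 ≡ 3040^2 = 9241600 ≡ 2434 (mod 3149)
3^64 ≡ 2434^2 = 5924356 ≡ 1087 (mod 3149)
3^128 ≡ 1087^2 = 1181569 ≡ 694 (mod 3149)
3^256 ≡ 694^2 = 481636 ≡ 2988 (mod 3149)
3^512 ≡ 2988^2 = 8928144 ≡ 729 (mod 3149)
3^1024 ≡ 729^2 = 531441 ≡ 2409 (mod 3149)
3^2048 ≡ 2409^2 = 5803281 ≡ 2823 (mod 3149)
3148 = 2048 + 1024 + 64 + 8 + 4 in binary powers of 2.
So 3^3148 ≡ 2823 · 2409 · 1087 · 263 · 81 ≡ 947 (mod 3149).
Since 947 ≠ 1, base 3 is a Fermat witness: 3149 is composite.

947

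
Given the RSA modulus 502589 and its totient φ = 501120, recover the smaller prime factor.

φ(n) = (p−1)(q−1) = n − (p+q) + 1, so p + q = 502589 − 501120 + 1 = 1470.
p and q are the roots of t² − 1470t + 502589 = 0.
Discriminant: 1470² − 4·502589 = 2160900 − 2010356 = 150544; √150544 = 388.
q = (1470 − 388)/2 = 541, p = (1470 + 388)/2 = 929.
Check: 541 · 929 = 502589.

541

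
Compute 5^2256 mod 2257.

1839

5^1 ≡ 5 (mod 2257)
5^2 ≡ 5^2 = 25 ≡ 25 (mod 2257)
5^4 ≡ 25^2 = 625 ≡ 625 (mod 2257)
5^8 ≡ 625^2 = 390625 ≡ 164 (mod 2257)
5^16 ≡ 164^2 = 26896 ≡ 2069 (mod 2257)
5^32 ≡ 2069^2 = 4280761 ≡ 1489 (mod 2257)
5^64 ≡ 1489^2 = 2217121 ≡ 747 (mod 2257)
5^128 ≡ 747^2 = 558009 ≡ 530 (mod 2257)
5^256 ≡ 530^2 = 280900 ≡ 1032 (mod 2257)
5^512 ≡ 1032^2 = 1065024 ≡ 1977 (mod 2257)
5^1024 ≡ 1977^2 = 3908529 ≡ 1662 (mod 2257)
5^2048 ≡ 1662^2 = 2762244 ≡ 1933 (mod 2257)
2256 = 2048 + 128 + 64 + 16 in binary powers of 2.
So 5^2256 ≡ 1933 · 530 · 747 · 2069 ≡ 1839 (mod 2257).
Since 1839 ≠ 1, base 5 is a Fermat witness: 2257 is composite.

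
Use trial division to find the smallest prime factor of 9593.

9593 is odd.
Digit sum 26, not divisible by 3.
Ends in 3: not divisible by 5.
7: 9593 = 7·1370 + 3
11: 9593 = 11·872 + 1
13: 9593 = 13·737 + 12
17: 9593 = 17·564 + 5
19: 9593 = 19·504 + 17
23: 9593 = 23·417 + 2
29: 9593 = 29·330 + 23
31: 9593 = 31·309 + 14
37: 9593 = 37·259 + 10
41: 9593 = 41·233 + 40
43: 9593 = 43·223 + 4
47: 9593 = 47·204 + 5
53: 9593 = 53·181

53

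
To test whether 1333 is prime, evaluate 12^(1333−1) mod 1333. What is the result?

12^1 ≡ 12 (mod 1333)
12^2 ≡ 12^2 = 144 ≡ 144 (mod 1333)
12^4 ≡ 144^2 = 20736 ≡ 741 (mod 1333)
12^8 ≡ 741^2 = 549081 ≡ 1218 (mod 1333)
12^16 ≡ 1218^2 = 1483524 ≡ 1228 (mod 1333)
12^32 ≡ 1228^2 = 1507984 ≡ 361 (mod 1333)
12^64 ≡ 361^2 = 130321 ≡ 1020 (mod 1333)
12^128 ≡ 1020^2 = 1040400 ≡ 660 (mod 1333)
12^256 ≡ 660^2 = 435600 ≡ 1042 (mod 1333)
12^512 ≡ 1042^2 = 1085764 ≡ 702 (mod 1333)
12^1024 ≡ 702^2 = 492804 ≡ 927 (mod 1333)
1332 = 1024 + 256 + 32 + 16 + 4 in binary powers of 2.
So 12^1332 ≡ 927 · 1042 · 361 · 1228 · 741 ≡ 4 (mod 1333).
Since 4 ≠ 1, base 12 is a Fermat witness: 1333 is composite.

4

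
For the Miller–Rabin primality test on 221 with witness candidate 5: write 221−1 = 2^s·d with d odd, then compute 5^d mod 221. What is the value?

112

221 − 1 = 220 = 2^2 · 55, so d = 55.
5^1 ≡ 5 (mod 221)
5^2 ≡ 5^2 = 25 ≡ 25 (mod 221)
5^4 ≡ 25^2 = 625 ≡ 183 (mod 221)
5^8 ≡ 183^2 = 33489 ≡ 118 (mod 221)
5^16 ≡ 118^2 = 13924 ≡ 1 (mod 221)
5^32 ≡ 1^2 = 1 ≡ 1 (mod 221)
55 = 32 + 16 + 4 + 2 + 1 in binary powers of 2.
So 5^55 ≡ 1 · 1 · 183 · 25 · 5 ≡ 112 (mod 221).
Squaring chain: 112 → 168; never reaches −1, so base 5 is a Miller–Rabin witness that 221 is composite.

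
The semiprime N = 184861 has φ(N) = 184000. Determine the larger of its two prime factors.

461

φ(n) = (p−1)(q−1) = n − (p+q) + 1, so p + q = 184861 − 184000 + 1 = 862.
p and q are the roots of t² − 862t + 184861 = 0.
Discriminant: 862² − 4·184861 = 743044 − 739444 = 3600; √3600 = 60.
q = (862 − 60)/2 = 401, p = (862 + 60)/2 = 461.
Check: 401 · 461 = 184861.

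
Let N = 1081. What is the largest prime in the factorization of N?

47

1081 = 23 · 47
47 is prime.
So 1081 = 23 · 47; the largest prime factor is 47.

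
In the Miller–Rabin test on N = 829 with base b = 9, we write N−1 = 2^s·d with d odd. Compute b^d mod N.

829 − 1 = 828 = 2^2 · 207, so d = 207.
9^1 ≡ 9 (mod 829)
9^2 ≡ 9^2 = 81 ≡ 81 (mod 829)
9^4 ≡ 81^2 = 6561 ≡ 758 (mod 829)
9^8 ≡ 758^2 = 574564 ≡ 67 (mod 829)
9^16 ≡ 67^2 = 4489 ≡ 344 (mod 829)
9^32 ≡ 344^2 = 118336 ≡ 618 (mod 829)
9^64 ≡ 618^2 = 381924 ≡ 584 (mod 829)
9^128 ≡ 584^2 = 341056 ≡ 337 (mod 829)
207 = 128 + 64 + 8 + 4 + 2 + 1 in binary powers of 2.
So 9^207 ≡ 337 · 584 · 67 · 758 · 81 · 9 ≡ 1 (mod 829).
Since 9^d ≡ 1 (mod 829), base 9 does not prove 829 composite.

1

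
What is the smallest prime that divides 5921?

5921 is odd.
Digit sum 17, not divisible by 3.
Ends in 1: not divisible by 5.
7: 5921 = 7·845 + 6
11: 5921 = 11·538 + 3
13: 5921 = 13·455 + 6
17: 5921 = 17·348 + 5
19: 5921 = 19·311 + 12
23: 5921 = 23·257 + 10
29: 5921 = 29·204 + 5
31: 5921 = 31·191

31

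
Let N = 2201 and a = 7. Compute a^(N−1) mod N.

7^1 ≡ 7 (mod 2201)
7^2 ≡ 7^2 = 49 ≡ 49 (mod 2201)
7^4 ≡ 49^2 = 2401 ≡ 200 (mod 2201)
7^8 ≡ 200^2 = 40000 ≡ 382 (mod 2201)
7^16 ≡ 382^2 = 145924 ≡ 658 (mod 2201)
7^32 ≡ 658^2 = 432964 ≡ 1568 (mod 2201)
7^64 ≡ 1568^2 = 2458624 ≡ 107 (mod 2201)
7^128 ≡ 107^2 = 11449 ≡ 444 (mod 2201)
7^256 ≡ 444^2 = 197136 ≡ 1247 (mod 2201)
7^512 ≡ 1247^2 = 1555009 ≡ 1103 (mod 2201)
7^1024 ≡ 1103^2 = 1216609 ≡ 1657 (mod 2201)
7^2048 ≡ 1657^2 = 2745649 ≡ 1002 (mod 2201)
2200 = 2048 + 128 + 16 + 8 in binary powers of 2.
So 7^2200 ≡ 1002 · 444 · 658 · 382 ≡ 955 (mod 2201).
Since 955 ≠ 1, base 7 is a Fermat witness: 2201 is composite.

955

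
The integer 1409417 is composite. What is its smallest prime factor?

23

1409417 is odd.
Digit sum 26, not divisible by 3.
Ends in 7: not divisible by 5.
7: 1409417 = 7·201345 + 2
11: 1409417 = 11·128128 + 9
13: 1409417 = 13·108416 + 9
17: 1409417 = 17·82906 + 15
19: 1409417 = 19·74179 + 16
23: 1409417 = 23·61279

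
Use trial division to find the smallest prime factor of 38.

2

38 is even: 2 divides it.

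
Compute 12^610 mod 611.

12^1 ≡ 12 (mod 611)
12^2 ≡ 12^2 = 144 ≡ 144 (mod 611)
12^4 ≡ 144^2 = 20736 ≡ 573 (mod 611)
12^8 ≡ 573^2 = 328329 ≡ 222 (mod 611)
12^16 ≡ 222^2 = 49284 ≡ 404 (mod 611)
12^32 ≡ 404^2 = 163216 ≡ 79 (mod 611)
12^64 ≡ 79^2 = 6241 ≡ 131 (mod 611)
12^128 ≡ 131^2 = 17161 ≡ 53 (mod 611)
12^256 ≡ 53^2 = 2809 ≡ 365 (mod 611)
12^512 ≡ 365^2 = 133225 ≡ 27 (mod 611)
610 = 512 + 64 + 32 + 2 in binary powers of 2.
So 12^610 ≡ 27 · 131 · 79 · 144 ≡ 118 (mod 611).
Since 118 ≠ 1, base 12 is a Fermat witness: 611 is composite.

118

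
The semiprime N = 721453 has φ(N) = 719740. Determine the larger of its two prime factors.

971

φ(n) = (p−1)(q−1) = n − (p+q) + 1, so p + q = 721453 − 719740 + 1 = 1714.
p and q are the roots of t² − 1714t + 721453 = 0.
Discriminant: 1714² − 4·721453 = 2937796 − 2885812 = 51984; √51984 = 228.
q = (1714 − 228)/2 = 743, p = (1714 + 228)/2 = 971.
Check: 743 · 971 = 721453.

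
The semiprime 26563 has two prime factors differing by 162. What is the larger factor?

Since p = q + 162, we have 26563 = q(q + 162), so q² + 162q − 26563 = 0.
Discriminant: 162² + 4·26563 = 26244 + 106252 = 132496; √132496 = 364.
q = (−162 + 364)/2 = 101, and p = q + 162 = 263.
Check: 101 · 263 = 26563.

263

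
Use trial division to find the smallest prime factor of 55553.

55553 is odd.
Digit sum 23, not divisible by 3.
Ends in 3: not divisible by 5.
7: 55553 = 7·7936 + 1
11: 55553 = 11·5050 + 3
13: 55553 = 13·4273 + 4
17: 55553 = 17·3267 + 14
19: 55553 = 19·2923 + 16
23: 55553 = 23·2415 + 8
29: 55553 = 29·1915 + 18
31: 55553 = 31·1792 + 1
37: 55553 = 37·1501 + 16
41: 55553 = 41·1354 + 39
43: 55553 = 43·1291 + 40
47: 55553 = 47·1181 + 46
53: 55553 = 53·1048 + 9
59: 55553 = 59·941 + 34
61: 55553 = 61·910 + 43
67: 55553 = 67·829 + 10
71: 55553 = 71·782 + 31
73: 55553 = 73·761

73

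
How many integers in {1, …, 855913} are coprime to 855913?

826848

Factor: 855913 = 59 · 89 · 163.
φ(855913) = (59−1) · (89−1) · (163−1) = 58 · 88 · 162 = 826848.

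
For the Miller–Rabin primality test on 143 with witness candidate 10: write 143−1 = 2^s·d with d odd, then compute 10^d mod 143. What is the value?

43

143 − 1 = 142 = 2^1 · 71, so d = 71.
10^1 ≡ 10 (mod 143)
10^2 ≡ 10^2 = 100 ≡ 100 (mod 143)
10^4 ≡ 100^2 = 10000 ≡ 133 (mod 143)
10^8 ≡ 133^2 = 17689 ≡ 100 (mod 143)
10^16 ≡ 100^2 = 10000 ≡ 133 (mod 143)
10^32 ≡ 133^2 = 17689 ≡ 100 (mod 143)
10^64 ≡ 100^2 = 10000 ≡ 133 (mod 143)
71 = 64 + 4 + 2 + 1 in binary powers of 2.
So 10^71 ≡ 133 · 133 · 100 · 10 ≡ 43 (mod 143).
Squaring chain: 43; never reaches −1, so base 10 is a Miller–Rabin witness that 143 is composite.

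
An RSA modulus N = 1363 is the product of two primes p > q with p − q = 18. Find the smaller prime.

29

Since p = q + 18, we have 1363 = q(q + 18), so q² + 18q − 1363 = 0.
Discriminant: 18² + 4·1363 = 324 + 5452 = 5776; √5776 = 76.
q = (−18 + 76)/2 = 29, and p = q + 18 = 47.
Check: 29 · 47 = 1363.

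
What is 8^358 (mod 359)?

8^1 ≡ 8 (mod 359)
8^2 ≡ 8^2 = 64 ≡ 64 (mod 359)
8^4 ≡ 64^2 = 4096 ≡ 147 (mod 359)
8^8 ≡ 147^2 = 21609 ≡ 69 (mod 359)
8^16 ≡ 69^2 = 4761 ≡ 94 (mod 359)
8^32 ≡ 94^2 = 8836 ≡ 220 (mod 359)
8^64 ≡ 220^2 = 48400 ≡ 294 (mod 359)
8^128 ≡ 294^2 = 86436 ≡ 276 (mod 359)
8^256 ≡ 276^2 = 76176 ≡ 68 (mod 359)
358 = 256 + 64 + 32 + 4 + 2 in binary powers of 2.
So 8^358 ≡ 68 · 294 · 220 · 147 · 64 ≡ 1 (mod 359).
Since the result is 1, base 8 gives no evidence that 359 is composite.

1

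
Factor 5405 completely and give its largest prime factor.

5405 = 5 · 1081
1081 = 23 · 47
47 is prime.
So 5405 = 5 · 23 · 47; the largest prime factor is 47.

47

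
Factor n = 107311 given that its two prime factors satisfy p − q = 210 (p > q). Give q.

Since p = q + 210, we have 107311 = q(q + 210), so q² + 210q − 107311 = 0.
Discriminant: 210² + 4·107311 = 44100 + 429244 = 473344; √473344 = 688.
q = (−210 + 688)/2 = 239, and p = q + 210 = 449.
Check: 239 · 449 = 107311.

239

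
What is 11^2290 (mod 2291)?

11^1 ≡ 11 (mod 2291)
11^2 ≡ 11^2 = 121 ≡ 121 (mod 2291)
11^4 ≡ 121^2 = 14641 ≡ 895 (mod 2291)
11^8 ≡ 895^2 = 801025 ≡ 1466 (mod 2291)
11^16 ≡ 1466^2 = 2149156 ≡ 198 (mod 2291)
11^32 ≡ 198^2 = 39204 ≡ 257 (mod 2291)
11^64 ≡ 257^2 = 66049 ≡ 1901 (mod 2291)
11^128 ≡ 1901^2 = 3613801 ≡ 894 (mod 2291)
11^256 ≡ 894^2 = 799236 ≡ 1968 (mod 2291)
11^512 ≡ 1968^2 = 3873024 ≡ 1234 (mod 2291)
11^1024 ≡ 1234^2 = 1522756 ≡ 1532 (mod 2291)
11^2048 ≡ 1532^2 = 2347024 ≡ 1040 (mod 2291)
2290 = 2048 + 128 + 64 + 32 + 16 + 2 in binary powers of 2.
So 11^2290 ≡ 1040 · 894 · 1901 · 257 · 198 · 121 ≡ 651 (mod 2291).
Since 651 ≠ 1, base 11 is a Fermat witness: 2291 is composite.

651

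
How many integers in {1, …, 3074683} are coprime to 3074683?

Factor: 3074683 = 89 · 179 · 193.
φ(3074683) = (89−1) · (179−1) · (193−1) = 88 · 178 · 192 = 3007488.

3007488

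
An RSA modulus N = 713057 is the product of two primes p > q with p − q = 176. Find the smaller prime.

761

Since p = q + 176, we have 713057 = q(q + 176), so q² + 176q − 713057 = 0.
Discriminant: 176² + 4·713057 = 30976 + 2852228 = 2883204; √2883204 = 1698.
q = (−176 + 1698)/2 = 761, and p = q + 176 = 937.
Check: 761 · 937 = 713057.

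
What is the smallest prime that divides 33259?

33259 is odd.
Digit sum 22, not divisible by 3.
Ends in 9: not divisible by 5.
7: 33259 = 7·4751 + 2
11: 33259 = 11·3023 + 6
13: 33259 = 13·2558 + 5
17: 33259 = 17·1956 + 7
19: 33259 = 19·1750 + 9
23: 33259 = 23·1446 + 1
29: 33259 = 29·1146 + 25
31: 33259 = 31·1072 + 27
37: 33259 = 37·898 + 33
41: 33259 = 41·811 + 8
43: 33259 = 43·773 + 20
47: 33259 = 47·707 + 30
53: 33259 = 53·627 + 28
59: 33259 = 59·563 + 42
61: 33259 = 61·545 + 14
67: 33259 = 67·496 + 27
71: 33259 = 71·468 + 31
73: 33259 = 73·455 + 44
79: 33259 = 79·421

79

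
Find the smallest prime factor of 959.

959 is odd.
Digit sum 23, not divisible by 3.
Ends in 9: not divisible by 5.
7: 959 = 7·137

7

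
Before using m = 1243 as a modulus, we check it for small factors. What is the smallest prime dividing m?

11

1243 is odd.
Digit sum 10, not divisible by 3.
Ends in 3: not divisible by 5.
7: 1243 = 7·177 + 4
11: 1243 = 11·113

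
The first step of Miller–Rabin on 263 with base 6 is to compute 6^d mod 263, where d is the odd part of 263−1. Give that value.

1

263 − 1 = 262 = 2^1 · 131, so d = 131.
6^1 ≡ 6 (mod 263)
6^2 ≡ 6^2 = 36 ≡ 36 (mod 263)
6^4 ≡ 36^2 = 1296 ≡ 244 (mod 263)
6^8 ≡ 244^2 = 59536 ≡ 98 (mod 263)
6^16 ≡ 98^2 = 9604 ≡ 136 (mod 263)
6^32 ≡ 136^2 = 18496 ≡ 86 (mod 263)
6^64 ≡ 86^2 = 7396 ≡ 32 (mod 263)
6^128 ≡ 32^2 = 1024 ≡ 235 (mod 263)
131 = 128 + 2 + 1 in binary powers of 2.
So 6^131 ≡ 235 · 36 · 6 ≡ 1 (mod 263).
Since 6^d ≡ 1 (mod 263), base 6 does not prove 263 composite.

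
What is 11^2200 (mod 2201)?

1741

11^1 ≡ 11 (mod 2201)
11^2 ≡ 11^2 = 121 ≡ 121 (mod 2201)
11^4 ≡ 121^2 = 14641 ≡ 1435 (mod 2201)
11^8 ≡ 1435^2 = 2059225 ≡ 1290 (mod 2201)
11^16 ≡ 1290^2 = 1664100 ≡ 144 (mod 2201)
11^32 ≡ 144^2 = 20736 ≡ 927 (mod 2201)
11^64 ≡ 927^2 = 859329 ≡ 939 (mod 2201)
11^128 ≡ 939^2 = 881721 ≡ 1321 (mod 2201)
11^256 ≡ 1321^2 = 1745041 ≡ 1849 (mod 2201)
11^512 ≡ 1849^2 = 3418801 ≡ 648 (mod 2201)
11^1024 ≡ 648^2 = 419904 ≡ 1714 (mod 2201)
11^2048 ≡ 1714^2 = 2937796 ≡ 1662 (mod 2201)
2200 = 2048 + 128 + 16 + 8 in binary powers of 2.
So 11^2200 ≡ 1662 · 1321 · 144 · 1290 ≡ 1741 (mod 2201).
Since 1741 ≠ 1, base 11 is a Fermat witness: 2201 is composite.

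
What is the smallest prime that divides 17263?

61

17263 is odd.
Digit sum 19, not divisible by 3.
Ends in 3: not divisible by 5.
7: 17263 = 7·2466 + 1
11: 17263 = 11·1569 + 4
13: 17263 = 13·1327 + 12
17: 17263 = 17·1015 + 8
19: 17263 = 19·908 + 11
23: 17263 = 23·750 + 13
29: 17263 = 29·595 + 8
31: 17263 = 31·556 + 27
37: 17263 = 37·466 + 21
41: 17263 = 41·421 + 2
43: 17263 = 43·401 + 20
47: 17263 = 47·367 + 14
53: 17263 = 53·325 + 38
59: 17263 = 59·292 + 35
61: 17263 = 61·283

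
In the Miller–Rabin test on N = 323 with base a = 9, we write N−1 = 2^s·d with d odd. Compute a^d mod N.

264

323 − 1 = 322 = 2^1 · 161, so d = 161.
9^1 ≡ 9 (mod 323)
9^2 ≡ 9^2 = 81 ≡ 81 (mod 323)
9^4 ≡ 81^2 = 6561 ≡ 101 (mod 323)
9^8 ≡ 101^2 = 10201 ≡ 188 (mod 323)
9^16 ≡ 188^2 = 35344 ≡ 137 (mod 323)
9^32 ≡ 137^2 = 18769 ≡ 35 (mod 323)
9^64 ≡ 35^2 = 1225 ≡ 256 (mod 323)
9^128 ≡ 256^2 = 65536 ≡ 290 (mod 323)
161 = 128 + 32 + 1 in binary powers of 2.
So 9^161 ≡ 290 · 35 · 9 ≡ 264 (mod 323).
Squaring chain: 264; never reaches −1, so base 9 is a Miller–Rabin witness that 323 is composite.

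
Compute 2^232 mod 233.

2^1 ≡ 2 (mod 233)
2^2 ≡ 2^2 = 4 ≡ 4 (mod 233)
2^4 ≡ 4^2 = 16 ≡ 16 (mod 233)
2^8 ≡ 16^2 = 256 ≡ 23 (mod 233)
2^16 ≡ 23^2 = 529 ≡ 63 (mod 233)
2^32 ≡ 63^2 = 3969 ≡ 8 (mod 233)
2^64 ≡ 8^2 = 64 ≡ 64 (mod 233)
2^128 ≡ 64^2 = 4096 ≡ 135 (mod 233)
232 = 128 + 64 + 32 + 8 in binary powers of 2.
So 2^232 ≡ 135 · 64 · 8 · 23 ≡ 1 (mod 233).
Since the result is 1, base 2 gives no evidence that 233 is composite.

1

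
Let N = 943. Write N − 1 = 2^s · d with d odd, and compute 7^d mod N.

429

943 − 1 = 942 = 2^1 · 471, so d = 471.
7^1 ≡ 7 (mod 943)
7^2 ≡ 7^2 = 49 ≡ 49 (mod 943)
7^4 ≡ 49^2 = 2401 ≡ 515 (mod 943)
7^8 ≡ 515^2 = 265225 ≡ 242 (mod 943)
7^16 ≡ 242^2 = 58564 ≡ 98 (mod 943)
7^32 ≡ 98^2 = 9604 ≡ 174 (mod 943)
7^64 ≡ 174^2 = 30276 ≡ 100 (mod 943)
7^128 ≡ 100^2 = 10000 ≡ 570 (mod 943)
7^256 ≡ 570^2 = 324900 ≡ 508 (mod 943)
471 = 256 + 128 + 64 + 16 + 4 + 2 + 1 in binary powers of 2.
So 7^471 ≡ 508 · 570 · 100 · 98 · 515 · 49 · 7 ≡ 429 (mod 943).
Squaring chain: 429; never reaches −1, so base 7 is a Miller–Rabin witness that 943 is composite.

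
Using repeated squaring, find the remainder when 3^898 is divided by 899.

38

3^1 ≡ 3 (mod 899)
3^2 ≡ 3^2 = 9 ≡ 9 (mod 899)
3^4 ≡ 9^2 = 81 ≡ 81 (mod 899)
3^8 ≡ 81^2 = 6561 ≡ 268 (mod 899)
3^16 ≡ 268^2 = 71824 ≡ 803 (mod 899)
3^32 ≡ 803^2 = 644809 ≡ 226 (mod 899)
3^64 ≡ 226^2 = 51076 ≡ 732 (mod 899)
3^128 ≡ 732^2 = 535824 ≡ 20 (mod 899)
3^256 ≡ 20^2 = 400 ≡ 400 (mod 899)
3^512 ≡ 400^2 = 160000 ≡ 877 (mod 899)
898 = 512 + 256 + 128 + 2 in binary powers of 2.
So 3^898 ≡ 877 · 400 · 20 · 9 ≡ 38 (mod 899).
Since 38 ≠ 1, base 3 is a Fermat witness: 899 is composite.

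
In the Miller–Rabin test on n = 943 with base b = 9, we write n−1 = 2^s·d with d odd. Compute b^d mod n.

943 − 1 = 942 = 2^1 · 471, so d = 471.
9^1 ≡ 9 (mod 943)
9^2 ≡ 9^2 = 81 ≡ 81 (mod 943)
9^4 ≡ 81^2 = 6561 ≡ 903 (mod 943)
9^8 ≡ 903^2 = 815409 ≡ 657 (mod 943)
9^16 ≡ 657^2 = 431649 ≡ 698 (mod 943)
9^32 ≡ 698^2 = 487204 ≡ 616 (mod 943)
9^64 ≡ 616^2 = 379456 ≡ 370 (mod 943)
9^128 ≡ 370^2 = 136900 ≡ 165 (mod 943)
9^256 ≡ 165^2 = 27225 ≡ 821 (mod 943)
471 = 256 + 128 + 64 + 16 + 4 + 2 + 1 in binary powers of 2.
So 9^471 ≡ 821 · 165 · 370 · 698 · 903 · 81 · 9 ≡ 278 (mod 943).
Squaring chain: 278; never reaches −1, so base 9 is a Miller–Rabin witness that 943 is composite.

278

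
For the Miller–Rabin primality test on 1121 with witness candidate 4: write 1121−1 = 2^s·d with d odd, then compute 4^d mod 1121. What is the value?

1121 − 1 = 1120 = 2^5 · 35, so d = 35.
4^1 ≡ 4 (mod 1121)
4^2 ≡ 4^2 = 16 ≡ 16 (mod 1121)
4^4 ≡ 16^2 = 256 ≡ 256 (mod 1121)
4^8 ≡ 256^2 = 65536 ≡ 518 (mod 1121)
4^16 ≡ 518^2 = 268324 ≡ 405 (mod 1121)
4^32 ≡ 405^2 = 164025 ≡ 359 (mod 1121)
35 = 32 + 2 + 1 in binary powers of 2.
So 4^35 ≡ 359 · 16 · 4 ≡ 556 (mod 1121).
Squaring chain: 556 → 861 → 340 → 137 → 833; never reaches −1, so base 4 is a Miller–Rabin witness that 1121 is composite.

556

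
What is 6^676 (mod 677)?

1

6^1 ≡ 6 (mod 677)
6^2 ≡ 6^2 = 36 ≡ 36 (mod 677)
6^4 ≡ 36^2 = 1296 ≡ 619 (mod 677)
6^8 ≡ 619^2 = 383161 ≡ 656 (mod 677)
6^16 ≡ 656^2 = 430336 ≡ 441 (mod 677)
6^32 ≡ 441^2 = 194481 ≡ 182 (mod 677)
6^64 ≡ 182^2 = 33124 ≡ 628 (mod 677)
6^128 ≡ 628^2 = 394384 ≡ 370 (mod 677)
6^256 ≡ 370^2 = 136900 ≡ 146 (mod 677)
6^512 ≡ 146^2 = 21316 ≡ 329 (mod 677)
676 = 512 + 128 + 32 + 4 in binary powers of 2.
So 6^676 ≡ 329 · 370 · 182 · 619 ≡ 1 (mod 677).
Since the result is 1, base 6 gives no evidence that 677 is composite.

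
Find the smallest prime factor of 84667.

11

84667 is odd.
Digit sum 31, not divisible by 3.
Ends in 7: not divisible by 5.
7: 84667 = 7·12095 + 2
11: 84667 = 11·7697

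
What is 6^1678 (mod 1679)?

748

6^1 ≡ 6 (mod 1679)
6^2 ≡ 6^2 = 36 ≡ 36 (mod 1679)
6^4 ≡ 36^2 = 1296 ≡ 1296 (mod 1679)
6^8 ≡ 1296^2 = 1679616 ≡ 616 (mod 1679)
6^16 ≡ 616^2 = 379456 ≡ 2 (mod 1679)
6^32 ≡ 2^2 = 4 ≡ 4 (mod 1679)
6^64 ≡ 4^2 = 16 ≡ 16 (mod 1679)
6^128 ≡ 16^2 = 256 ≡ 256 (mod 1679)
6^256 ≡ 256^2 = 65536 ≡ 55 (mod 1679)
6^512 ≡ 55^2 = 3025 ≡ 1346 (mod 1679)
6^1024 ≡ 1346^2 = 1811716 ≡ 75 (mod 1679)
1678 = 1024 + 512 + 128 + 8 + 4 + 2 in binary powers of 2.
So 6^1678 ≡ 75 · 1346 · 256 · 616 · 1296 · 36 ≡ 748 (mod 1679).
Since 748 ≠ 1, base 6 is a Fermat witness: 1679 is composite.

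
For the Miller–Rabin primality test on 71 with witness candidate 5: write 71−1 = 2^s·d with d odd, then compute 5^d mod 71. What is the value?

1

71 − 1 = 70 = 2^1 · 35, so d = 35.
5^1 ≡ 5 (mod 71)
5^2 ≡ 5^2 = 25 ≡ 25 (mod 71)
5^4 ≡ 25^2 = 625 ≡ 57 (mod 71)
5^8 ≡ 57^2 = 3249 ≡ 54 (mod 71)
5^16 ≡ 54^2 = 2916 ≡ 5 (mod 71)
5^32 ≡ 5^2 = 25 ≡ 25 (mod 71)
35 = 32 + 2 + 1 in binary powers of 2.
So 5^35 ≡ 25 · 25 · 5 ≡ 1 (mod 71).
Since 5^d ≡ 1 (mod 71), base 5 does not prove 71 composite.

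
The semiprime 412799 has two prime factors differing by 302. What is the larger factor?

Since p = q + 302, we have 412799 = q(q + 302), so q² + 302q − 412799 = 0.
Discriminant: 302² + 4·412799 = 91204 + 1651196 = 1742400; √1742400 = 1320.
q = (−302 + 1320)/2 = 509, and p = q + 302 = 811.
Check: 509 · 811 = 412799.

811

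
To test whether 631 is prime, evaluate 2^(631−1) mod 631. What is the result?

2^1 ≡ 2 (mod 631)
2^2 ≡ 2^2 = 4 ≡ 4 (mod 631)
2^4 ≡ 4^2 = 16 ≡ 16 (mod 631)
2^8 ≡ 16^2 = 256 ≡ 256 (mod 631)
2^16 ≡ 256^2 = 65536 ≡ 543 (mod 631)
2^32 ≡ 543^2 = 294849 ≡ 172 (mod 631)
2^64 ≡ 172^2 = 29584 ≡ 558 (mod 631)
2^128 ≡ 558^2 = 311364 ≡ 281 (mod 631)
2^256 ≡ 281^2 = 78961 ≡ 86 (mod 631)
2^512 ≡ 86^2 = 7396 ≡ 455 (mod 631)
630 = 512 + 64 + 32 + 16 + 4 + 2 in binary powers of 2.
So 2^630 ≡ 455 · 558 · 172 · 543 · 16 · 4 ≡ 1 (mod 631).
Since the result is 1, base 2 gives no evidence that 631 is composite.

1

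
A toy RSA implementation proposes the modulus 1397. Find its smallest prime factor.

1397 is odd.
Digit sum 20, not divisible by 3.
Ends in 7: not divisible by 5.
7: 1397 = 7·199 + 4
11: 1397 = 11·127

11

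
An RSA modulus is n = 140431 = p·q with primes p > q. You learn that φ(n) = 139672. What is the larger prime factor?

φ(n) = (p−1)(q−1) = n − (p+q) + 1, so p + q = 140431 − 139672 + 1 = 760.
p and q are the roots of t² − 760t + 140431 = 0.
Discriminant: 760² − 4·140431 = 577600 − 561724 = 15876; √15876 = 126.
q = (760 − 126)/2 = 317, p = (760 + 126)/2 = 443.
Check: 317 · 443 = 140431.

443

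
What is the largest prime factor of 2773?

2773 = 47 · 59
59 is prime.
So 2773 = 47 · 59; the largest prime factor is 59.

59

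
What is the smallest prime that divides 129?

3

129 is odd.
Digit sum 12, divisible by 3.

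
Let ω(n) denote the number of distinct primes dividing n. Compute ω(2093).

3

2093 = 7 · 299
299 = 13 · 23
2093 = 7 · 13 · 23, which has 3 distinct prime factors.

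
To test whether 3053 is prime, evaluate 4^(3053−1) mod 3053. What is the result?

1119

4^1 ≡ 4 (mod 3053)
4^2 ≡ 4^2 = 16 ≡ 16 (mod 3053)
4^4 ≡ 16^2 = 256 ≡ 256 (mod 3053)
4^8 ≡ 256^2 = 65536 ≡ 1423 (mod 3053)
4^16 ≡ 1423^2 = 2024929 ≡ 790 (mod 3053)
4^32 ≡ 790^2 = 624100 ≡ 1288 (mod 3053)
4^64 ≡ 1288^2 = 1658944 ≡ 1165 (mod 3053)
4^128 ≡ 1165^2 = 1357225 ≡ 1693 (mod 3053)
4^256 ≡ 1693^2 = 2866249 ≡ 2535 (mod 3053)
4^512 ≡ 2535^2 = 6426225 ≡ 2713 (mod 3053)
4^1024 ≡ 2713^2 = 7360369 ≡ 2639 (mod 3053)
4^2048 ≡ 2639^2 = 6964321 ≡ 428 (mod 3053)
3052 = 2048 + 512 + 256 + 128 + 64 + 32 + 8 + 4 in binary powers of 2.
So 4^3052 ≡ 428 · 2713 · 2535 · 1693 · 1165 · 1288 · 1423 · 256 ≡ 1119 (mod 3053).
Since 1119 ≠ 1, base 4 is a Fermat witness: 3053 is composite.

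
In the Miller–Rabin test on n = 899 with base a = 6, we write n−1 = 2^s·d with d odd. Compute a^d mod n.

899 − 1 = 898 = 2^1 · 449, so d = 449.
6^1 ≡ 6 (mod 899)
6^2 ≡ 6^2 = 36 ≡ 36 (mod 899)
6^4 ≡ 36^2 = 1296 ≡ 397 (mod 899)
6^8 ≡ 397^2 = 157609 ≡ 284 (mod 899)
6^16 ≡ 284^2 = 80656 ≡ 645 (mod 899)
6^32 ≡ 645^2 = 416025 ≡ 687 (mod 899)
6^64 ≡ 687^2 = 471969 ≡ 893 (mod 899)
6^128 ≡ 893^2 = 797449 ≡ 36 (mod 899)
6^256 ≡ 36^2 = 1296 ≡ 397 (mod 899)
449 = 256 + 128 + 64 + 1 in binary powers of 2.
So 6^449 ≡ 397 · 36 · 893 · 6 ≡ 615 (mod 899).
Squaring chain: 615; never reaches −1, so base 6 is a Miller–Rabin witness that 899 is composite.

615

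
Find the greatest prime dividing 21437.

21437 = 13 · 1649
1649 = 17 · 97
97 is prime.
So 21437 = 13 · 17 · 97; the largest prime factor is 97.

97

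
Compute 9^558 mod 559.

9^1 ≡ 9 (mod 559)
9^2 ≡ 9^2 = 81 ≡ 81 (mod 559)
9^4 ≡ 81^2 = 6561 ≡ 412 (mod 559)
9^8 ≡ 412^2 = 169744 ≡ 367 (mod 559)
9^16 ≡ 367^2 = 134689 ≡ 529 (mod 559)
9^32 ≡ 529^2 = 279841 ≡ 341 (mod 559)
9^64 ≡ 341^2 = 116281 ≡ 9 (mod 559)
9^128 ≡ 9^2 = 81 ≡ 81 (mod 559)
9^256 ≡ 81^2 = 6561 ≡ 412 (mod 559)
9^512 ≡ 412^2 = 169744 ≡ 367 (mod 559)
558 = 512 + 32 + 8 + 4 + 2 in binary powers of 2.
So 9^558 ≡ 367 · 341 · 367 · 412 · 81 ≡ 274 (mod 559).
Since 274 ≠ 1, base 9 is a Fermat witness: 559 is composite.

274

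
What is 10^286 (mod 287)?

10^1 ≡ 10 (mod 287)
10^2 ≡ 10^2 = 100 ≡ 100 (mod 287)
10^4 ≡ 100^2 = 10000 ≡ 242 (mod 287)
10^8 ≡ 242^2 = 58564 ≡ 16 (mod 287)
10^16 ≡ 16^2 = 256 ≡ 256 (mod 287)
10^32 ≡ 256^2 = 65536 ≡ 100 (mod 287)
10^64 ≡ 100^2 = 10000 ≡ 242 (mod 287)
10^128 ≡ 242^2 = 58564 ≡ 16 (mod 287)
10^256 ≡ 16^2 = 256 ≡ 256 (mod 287)
286 = 256 + 16 + 8 + 4 + 2 in binary powers of 2.
So 10^286 ≡ 256 · 256 · 16 · 242 · 100 ≡ 256 (mod 287).
Since 256 ≠ 1, base 10 is a Fermat witness: 287 is composite.

256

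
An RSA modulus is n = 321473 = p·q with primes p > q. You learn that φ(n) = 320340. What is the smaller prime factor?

563

φ(n) = (p−1)(q−1) = n − (p+q) + 1, so p + q = 321473 − 320340 + 1 = 1134.
p and q are the roots of t² − 1134t + 321473 = 0.
Discriminant: 1134² − 4·321473 = 1285956 − 1285892 = 64; √64 = 8.
q = (1134 − 8)/2 = 563, p = (1134 + 8)/2 = 571.
Check: 563 · 571 = 321473.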